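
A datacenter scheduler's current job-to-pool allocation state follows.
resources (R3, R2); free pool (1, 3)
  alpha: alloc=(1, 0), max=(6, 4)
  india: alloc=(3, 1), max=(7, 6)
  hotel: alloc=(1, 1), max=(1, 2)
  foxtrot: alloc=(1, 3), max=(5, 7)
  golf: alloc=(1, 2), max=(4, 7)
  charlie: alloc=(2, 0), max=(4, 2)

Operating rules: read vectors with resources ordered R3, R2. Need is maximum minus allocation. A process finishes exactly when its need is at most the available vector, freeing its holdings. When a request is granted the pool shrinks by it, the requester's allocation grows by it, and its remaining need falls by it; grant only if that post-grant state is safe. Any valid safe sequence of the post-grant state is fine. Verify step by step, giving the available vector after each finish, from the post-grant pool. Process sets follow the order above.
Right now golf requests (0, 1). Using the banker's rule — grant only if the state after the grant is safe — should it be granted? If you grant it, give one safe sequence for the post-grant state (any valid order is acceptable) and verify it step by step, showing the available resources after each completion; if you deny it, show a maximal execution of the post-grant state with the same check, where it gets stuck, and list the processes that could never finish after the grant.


DENY: after the grant no complete ordering would exist.
Key observation: the pool after hotel, charlie is (4, 3); every surviving request exceeds it in R2, so progress ends there.
Pretend the grant happened; the run hotel, charlie goes as far as possible. Verifying each step:
  pool = (1, 2)
  hotel needs (0, 1) <= (1, 2) -> finishes; pool += (1, 1) = (2, 3)
  charlie needs (2, 2) <= (2, 3) -> finishes; pool += (2, 0) = (4, 3)
  blocked: alpha wants (5, 4), pool (4, 3) — not enough R3 and R2
  blocked: india wants (4, 5), pool (4, 3) — not enough R2
  blocked: foxtrot wants (4, 4), pool (4, 3) — not enough R2
  blocked: golf wants (3, 4), pool (4, 3) — not enough R2
Processes that could never finish after the grant: alpha, india, foxtrot and golf.


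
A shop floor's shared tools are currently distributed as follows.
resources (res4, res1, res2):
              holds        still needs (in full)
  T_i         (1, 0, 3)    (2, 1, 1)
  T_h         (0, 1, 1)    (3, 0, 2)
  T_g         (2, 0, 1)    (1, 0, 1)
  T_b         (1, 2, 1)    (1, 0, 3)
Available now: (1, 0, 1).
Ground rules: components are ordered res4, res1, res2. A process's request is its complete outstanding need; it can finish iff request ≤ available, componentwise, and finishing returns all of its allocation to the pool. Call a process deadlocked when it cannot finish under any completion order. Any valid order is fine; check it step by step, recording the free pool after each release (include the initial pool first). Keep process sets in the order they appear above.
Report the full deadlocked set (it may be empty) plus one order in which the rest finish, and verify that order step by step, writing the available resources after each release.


No process is deadlocked.
Key observation: T_g fits the free pool immediately, and its release cascades until everyone finishes.
The rest can finish in the order T_g, T_h, T_i, T_b. Verifying each step:
  pool = (1, 0, 1)
  T_g: need (1, 0, 1) fits (1, 0, 1); releases (2, 0, 1), pool now (3, 0, 2)
  T_h: need (3, 0, 2) fits (3, 0, 2); releases (0, 1, 1), pool now (3, 1, 3)
  T_i: need (2, 1, 1) fits (3, 1, 3); releases (1, 0, 3), pool now (4, 1, 6)
  T_b: need (1, 0, 3) fits (4, 1, 6); releases (1, 2, 1), pool now (5, 3, 7)


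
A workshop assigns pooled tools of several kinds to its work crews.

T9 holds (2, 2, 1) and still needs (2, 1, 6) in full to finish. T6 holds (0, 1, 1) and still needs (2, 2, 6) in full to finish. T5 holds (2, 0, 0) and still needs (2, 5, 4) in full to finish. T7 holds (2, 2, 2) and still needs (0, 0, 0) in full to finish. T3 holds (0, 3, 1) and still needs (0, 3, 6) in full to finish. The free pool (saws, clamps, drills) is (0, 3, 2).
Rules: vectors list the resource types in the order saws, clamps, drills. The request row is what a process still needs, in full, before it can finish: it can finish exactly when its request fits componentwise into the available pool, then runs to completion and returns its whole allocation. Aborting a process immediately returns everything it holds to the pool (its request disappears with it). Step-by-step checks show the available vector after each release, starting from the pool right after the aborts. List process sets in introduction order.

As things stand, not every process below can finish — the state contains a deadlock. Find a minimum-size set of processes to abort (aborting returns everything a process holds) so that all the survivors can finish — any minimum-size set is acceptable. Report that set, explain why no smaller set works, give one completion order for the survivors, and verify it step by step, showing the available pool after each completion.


The answer: abort T9 and T6.
Key observation: no ordering could ever have run T3 before the abort of T9 and T6; with (2, 3, 2) back in the pool it fits at step 3.
No one abort is enough; case by case: T9 alone leaves T6 blocked (short on drills); T6 alone leaves T9 blocked (short on drills); T5 alone leaves T9 blocked (short on drills); T7 alone leaves T9 blocked (short on drills); T3 alone leaves T9 blocked (short on drills).
Survivors finish in the order: T7, T5, T3. Walking it through (pool after the aborts first):
  pool = (2, 6, 4)
  T7: need (0, 0, 0) fits (2, 6, 4); releases (2, 2, 2), pool now (4, 8, 6)
  T5: need (2, 5, 4) fits (4, 8, 6); releases (2, 0, 0), pool now (6, 8, 6)
  T3: need (0, 3, 6) fits (6, 8, 6); releases (0, 3, 1), pool now (6, 11, 7)


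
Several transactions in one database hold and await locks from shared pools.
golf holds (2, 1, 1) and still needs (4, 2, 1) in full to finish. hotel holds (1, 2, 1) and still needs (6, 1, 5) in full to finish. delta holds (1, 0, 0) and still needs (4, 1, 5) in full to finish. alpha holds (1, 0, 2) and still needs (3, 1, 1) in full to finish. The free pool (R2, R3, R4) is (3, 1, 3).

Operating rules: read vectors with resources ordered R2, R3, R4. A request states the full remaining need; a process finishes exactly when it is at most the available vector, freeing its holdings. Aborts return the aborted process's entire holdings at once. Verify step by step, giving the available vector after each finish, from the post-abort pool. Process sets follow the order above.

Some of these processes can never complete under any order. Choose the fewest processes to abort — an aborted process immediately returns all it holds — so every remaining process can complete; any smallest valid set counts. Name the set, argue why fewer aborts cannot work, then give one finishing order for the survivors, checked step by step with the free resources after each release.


The answer: abort golf.
Key observation: hotel was stuck for good until golf gave back (2, 1, 1); in the order shown it finishes at step 3.
Why nothing smaller works: aborting no one leaves the state deadlocked as given.
Survivors finish in the order: alpha, delta, hotel. Check, step by step (pool after the aborts first):
  pool = (5, 2, 4)
  alpha needs (3, 1, 1) <= (5, 2, 4) -> finishes; pool += (1, 0, 2) = (6, 2, 6)
  delta needs (4, 1, 5) <= (6, 2, 6) -> finishes; pool += (1, 0, 0) = (7, 2, 6)
  hotel needs (6, 1, 5) <= (7, 2, 6) -> finishes; pool += (1, 2, 1) = (8, 4, 7)


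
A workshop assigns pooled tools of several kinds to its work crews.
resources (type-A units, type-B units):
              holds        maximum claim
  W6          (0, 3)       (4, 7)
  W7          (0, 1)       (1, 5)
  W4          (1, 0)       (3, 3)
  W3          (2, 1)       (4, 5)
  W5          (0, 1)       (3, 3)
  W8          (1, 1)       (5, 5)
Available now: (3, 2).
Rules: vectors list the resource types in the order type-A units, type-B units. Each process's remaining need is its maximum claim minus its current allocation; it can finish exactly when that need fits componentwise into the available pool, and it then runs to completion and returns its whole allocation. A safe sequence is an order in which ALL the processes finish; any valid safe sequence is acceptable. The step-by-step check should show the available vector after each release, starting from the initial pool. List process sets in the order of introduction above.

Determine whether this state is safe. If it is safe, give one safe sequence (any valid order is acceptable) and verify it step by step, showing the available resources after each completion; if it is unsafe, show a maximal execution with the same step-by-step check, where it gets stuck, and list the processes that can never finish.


UNSAFE.
Key observation: the pool after W5, W4 is (4, 3); every surviving request exceeds it in type-B units, so progress ends there.
The run W5, W4 cannot be extended any further. Step-by-step check:
  pool = (3, 2)
  W5: need (3, 2) fits (3, 2); releases (0, 1), pool now (3, 3)
  W4: need (2, 3) fits (3, 3); releases (1, 0), pool now (4, 3)
  W6 cannot run: need (4, 4) vs free (4, 3) (insufficient type-B units)
  W7 cannot run: need (1, 4) vs free (4, 3) (insufficient type-B units)
  W3 cannot run: need (2, 4) vs free (4, 3) (insufficient type-B units)
  W8 cannot run: need (4, 4) vs free (4, 3) (insufficient type-B units)
Processes that can never finish: W6, W7, W3 and W8.


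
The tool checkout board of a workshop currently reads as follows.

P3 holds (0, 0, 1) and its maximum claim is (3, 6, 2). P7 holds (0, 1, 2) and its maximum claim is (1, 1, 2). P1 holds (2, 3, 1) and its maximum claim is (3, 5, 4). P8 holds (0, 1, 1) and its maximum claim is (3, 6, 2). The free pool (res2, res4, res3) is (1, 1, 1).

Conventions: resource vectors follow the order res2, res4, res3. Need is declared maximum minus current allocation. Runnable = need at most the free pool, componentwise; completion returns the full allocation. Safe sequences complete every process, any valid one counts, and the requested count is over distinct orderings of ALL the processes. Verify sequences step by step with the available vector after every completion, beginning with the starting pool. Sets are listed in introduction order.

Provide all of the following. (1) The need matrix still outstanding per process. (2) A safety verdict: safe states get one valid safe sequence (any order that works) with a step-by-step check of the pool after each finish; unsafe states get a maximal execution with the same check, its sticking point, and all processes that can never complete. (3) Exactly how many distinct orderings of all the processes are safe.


(1) Need matrix, components ordered res2, res4, res3:
  P3: (3, 6, 1)
  P7: (1, 0, 0)
  P1: (1, 2, 3)
  P8: (3, 5, 1)
(2) SAFE. One safe sequence: P7, P1, P8, P3.
Key observation: the order's first zero-slack moment is P7 ((1, 0, 0) needed, (1, 1, 1) free — a requested resource with nothing to spare).
Check, step by step:
  pool = (1, 1, 1)
  P7: need (1, 0, 0) fits (1, 1, 1); releases (0, 1, 2), pool now (1, 2, 3)
  P1: need (1, 2, 3) fits (1, 2, 3); releases (2, 3, 1), pool now (3, 5, 4)
  P8: need (3, 5, 1) fits (3, 5, 4); releases (0, 1, 1), pool now (3, 6, 5)
  P3: need (3, 6, 1) fits (3, 6, 5); releases (0, 0, 1), pool now (3, 6, 6)
(3) The exact count: 1 of the possible complete orderings is a safe sequence.


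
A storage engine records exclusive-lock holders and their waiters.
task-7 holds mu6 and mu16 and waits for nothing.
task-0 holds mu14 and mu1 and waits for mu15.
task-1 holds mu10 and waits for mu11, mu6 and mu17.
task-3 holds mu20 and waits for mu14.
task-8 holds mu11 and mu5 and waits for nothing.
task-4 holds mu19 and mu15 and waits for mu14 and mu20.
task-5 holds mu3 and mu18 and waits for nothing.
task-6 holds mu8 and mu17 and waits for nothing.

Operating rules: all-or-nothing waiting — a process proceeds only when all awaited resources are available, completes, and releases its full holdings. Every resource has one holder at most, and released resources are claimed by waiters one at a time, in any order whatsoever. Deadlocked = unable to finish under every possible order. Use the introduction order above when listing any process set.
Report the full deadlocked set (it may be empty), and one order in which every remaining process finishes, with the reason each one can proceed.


Deadlocked: task-0, task-3 and task-4.
Key observation: the cycle task-0 -> task-4 -> task-0 can never break — each member waits on the next; task-3 is caught in further circular waits.
One completion order for the rest: task-5, task-8, task-7, task-6, task-1.
Walking it through:
  run task-5 (it waits on nothing); releases mu3 and mu18
  run task-8 (it waits on nothing); releases mu11 and mu5
  run task-7 (it waits on nothing); releases mu6 and mu16
  run task-6 (it waits on nothing); releases mu8 and mu17
  run task-1 (all its waits — mu11, mu6 and mu17 — are resolved); releases mu10


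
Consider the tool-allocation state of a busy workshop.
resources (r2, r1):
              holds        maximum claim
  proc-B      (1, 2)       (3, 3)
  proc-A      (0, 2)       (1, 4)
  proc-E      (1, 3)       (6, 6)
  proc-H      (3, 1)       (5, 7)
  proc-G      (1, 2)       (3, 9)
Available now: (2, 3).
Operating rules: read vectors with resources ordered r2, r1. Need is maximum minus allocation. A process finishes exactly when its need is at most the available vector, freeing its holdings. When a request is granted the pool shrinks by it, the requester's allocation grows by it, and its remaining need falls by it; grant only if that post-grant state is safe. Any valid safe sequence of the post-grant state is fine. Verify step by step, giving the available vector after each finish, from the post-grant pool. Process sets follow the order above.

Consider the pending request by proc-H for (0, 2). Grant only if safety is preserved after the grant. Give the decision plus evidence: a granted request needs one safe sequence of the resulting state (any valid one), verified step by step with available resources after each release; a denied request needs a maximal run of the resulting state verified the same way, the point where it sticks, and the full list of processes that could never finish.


GRANT — the state after the grant stays safe, e.g. via proc-B, proc-A, proc-H, proc-G, proc-E.
Key observation: post-grant, (2, 1) remains, and an order beginning with proc-B completes everyone.
Step-by-step check of the post-grant state:
  pool = (2, 1)
  run proc-B (needs (2, 1), free (2, 1)); after release of (1, 2) the pool is (3, 3)
  run proc-A (needs (1, 2), free (3, 3)); after release of (0, 2) the pool is (3, 5)
  run proc-H (needs (2, 4), free (3, 5)); after release of (3, 3) the pool is (6, 8)
  run proc-G (needs (2, 7), free (6, 8)); after release of (1, 2) the pool is (7, 10)
  run proc-E (needs (5, 3), free (7, 10)); after release of (1, 3) the pool is (8, 13)


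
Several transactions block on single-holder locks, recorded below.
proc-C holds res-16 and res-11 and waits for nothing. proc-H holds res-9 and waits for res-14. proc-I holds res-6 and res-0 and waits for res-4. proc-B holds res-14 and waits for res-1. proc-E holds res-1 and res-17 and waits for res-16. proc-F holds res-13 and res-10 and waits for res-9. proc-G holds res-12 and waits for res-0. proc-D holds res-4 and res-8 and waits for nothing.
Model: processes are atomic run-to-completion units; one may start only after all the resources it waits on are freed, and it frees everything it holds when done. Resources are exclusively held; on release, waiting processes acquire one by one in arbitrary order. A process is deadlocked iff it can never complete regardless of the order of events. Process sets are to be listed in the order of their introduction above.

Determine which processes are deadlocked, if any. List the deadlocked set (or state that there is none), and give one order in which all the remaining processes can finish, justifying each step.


Nothing here is deadlocked.
Key observation: all waits point, directly or indirectly, at processes that can finish, so nothing is permanently blocked.
The rest can finish in the order proc-D, proc-I, proc-C, proc-E, proc-G, proc-B, proc-H, proc-F.
Walking it through:
  proc-D: no waits; runs immediately, freeing res-4 and res-8
  proc-I waits on res-4 — all released -> runs and releases res-6 and res-0
  proc-C: no waits; runs immediately, freeing res-16 and res-11
  proc-E waits on res-16 — all released -> runs and releases res-1 and res-17
  proc-G waits on res-0 — all released -> runs and releases res-12
  proc-B waits on res-1 — all released -> runs and releases res-14
  proc-H waits on res-14 — all released -> runs and releases res-9
  proc-F waits on res-9 — all released -> runs and releases res-13 and res-10


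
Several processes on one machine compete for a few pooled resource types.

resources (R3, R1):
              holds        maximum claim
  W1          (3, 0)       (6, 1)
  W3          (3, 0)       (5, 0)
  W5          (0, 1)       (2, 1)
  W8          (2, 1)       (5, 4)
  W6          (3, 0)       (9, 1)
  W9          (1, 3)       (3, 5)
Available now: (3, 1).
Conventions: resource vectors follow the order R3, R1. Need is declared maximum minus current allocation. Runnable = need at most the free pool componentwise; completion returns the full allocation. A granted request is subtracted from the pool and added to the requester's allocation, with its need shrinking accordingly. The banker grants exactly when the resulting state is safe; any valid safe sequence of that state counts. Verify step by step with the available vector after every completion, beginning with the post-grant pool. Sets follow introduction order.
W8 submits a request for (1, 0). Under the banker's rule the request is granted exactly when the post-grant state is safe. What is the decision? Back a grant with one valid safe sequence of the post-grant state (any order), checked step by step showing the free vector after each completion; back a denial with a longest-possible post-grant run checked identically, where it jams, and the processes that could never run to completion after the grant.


GRANT: granting preserves safety; a valid post-grant sequence is W5, W3, W9, W1, W8, W6.
Key observation: (2, 1) free after granting still covers W5 first, and each release covers the next.
Check on the post-grant state, step by step:
  pool = (2, 1)
  W5: need (2, 0) fits (2, 1); releases (0, 1), pool now (2, 2)
  W3: need (2, 0) fits (2, 2); releases (3, 0), pool now (5, 2)
  W9: need (2, 2) fits (5, 2); releases (1, 3), pool now (6, 5)
  W1: need (3, 1) fits (6, 5); releases (3, 0), pool now (9, 5)
  W8: need (2, 3) fits (9, 5); releases (3, 1), pool now (12, 6)
  W6: need (6, 1) fits (12, 6); releases (3, 0), pool now (15, 6)


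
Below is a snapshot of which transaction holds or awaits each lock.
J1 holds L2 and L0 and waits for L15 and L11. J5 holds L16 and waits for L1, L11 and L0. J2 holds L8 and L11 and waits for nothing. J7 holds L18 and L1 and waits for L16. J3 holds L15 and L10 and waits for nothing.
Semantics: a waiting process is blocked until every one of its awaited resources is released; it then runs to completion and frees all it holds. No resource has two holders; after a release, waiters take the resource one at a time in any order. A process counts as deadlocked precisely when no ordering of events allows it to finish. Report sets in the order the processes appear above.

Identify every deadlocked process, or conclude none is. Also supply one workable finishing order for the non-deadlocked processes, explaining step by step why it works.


Deadlocked: J5 and J7.
Key observation: nobody on the ring J5 -> J7 -> J5 can start until another member finishes, which never happens; no other process is dragged down with it.
A valid finishing order for the others: J3, J2, J1.
Walking it through:
  run J3 (it waits on nothing); releases L15 and L10
  run J2 (it waits on nothing); releases L8 and L11
  run J1 (all its waits — L15 and L11 — are resolved); releases L2 and L0


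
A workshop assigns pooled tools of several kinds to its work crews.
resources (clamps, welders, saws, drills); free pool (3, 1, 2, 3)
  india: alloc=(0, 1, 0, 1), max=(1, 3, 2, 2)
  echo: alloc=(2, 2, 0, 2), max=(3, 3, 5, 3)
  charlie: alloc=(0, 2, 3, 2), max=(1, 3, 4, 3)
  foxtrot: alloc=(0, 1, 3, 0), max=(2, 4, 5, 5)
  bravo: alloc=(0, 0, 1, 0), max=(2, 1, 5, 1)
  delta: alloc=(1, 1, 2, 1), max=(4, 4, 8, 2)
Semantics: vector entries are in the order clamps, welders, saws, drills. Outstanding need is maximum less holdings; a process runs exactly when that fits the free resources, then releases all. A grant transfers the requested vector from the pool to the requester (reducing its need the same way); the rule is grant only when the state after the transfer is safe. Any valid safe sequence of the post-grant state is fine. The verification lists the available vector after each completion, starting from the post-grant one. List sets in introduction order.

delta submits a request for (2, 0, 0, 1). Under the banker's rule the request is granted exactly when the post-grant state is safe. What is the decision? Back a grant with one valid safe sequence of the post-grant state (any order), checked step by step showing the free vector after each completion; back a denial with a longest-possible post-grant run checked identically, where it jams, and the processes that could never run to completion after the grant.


GRANT — the state after the grant stays safe, e.g. via charlie, india, echo, foxtrot, bravo, delta.
Key observation: after the grant the pool drops to (1, 1, 2, 2), which still lets charlie finish first and unwind the rest.
Step-by-step check of the post-grant state:
  pool = (1, 1, 2, 2)
  run charlie (needs (1, 1, 1, 1), free (1, 1, 2, 2)); after release of (0, 2, 3, 2) the pool is (1, 3, 5, 4)
  run india (needs (1, 2, 2, 1), free (1, 3, 5, 4)); after release of (0, 1, 0, 1) the pool is (1, 4, 5, 5)
  run echo (needs (1, 1, 5, 1), free (1, 4, 5, 5)); after release of (2, 2, 0, 2) the pool is (3, 6, 5, 7)
  run foxtrot (needs (2, 3, 2, 5), free (3, 6, 5, 7)); after release of (0, 1, 3, 0) the pool is (3, 7, 8, 7)
  run bravo (needs (2, 1, 4, 1), free (3, 7, 8, 7)); after release of (0, 0, 1, 0) the pool is (3, 7, 9, 7)
  run delta (needs (1, 3, 6, 0), free (3, 7, 9, 7)); after release of (3, 1, 2, 2) the pool is (6, 8, 11, 9)


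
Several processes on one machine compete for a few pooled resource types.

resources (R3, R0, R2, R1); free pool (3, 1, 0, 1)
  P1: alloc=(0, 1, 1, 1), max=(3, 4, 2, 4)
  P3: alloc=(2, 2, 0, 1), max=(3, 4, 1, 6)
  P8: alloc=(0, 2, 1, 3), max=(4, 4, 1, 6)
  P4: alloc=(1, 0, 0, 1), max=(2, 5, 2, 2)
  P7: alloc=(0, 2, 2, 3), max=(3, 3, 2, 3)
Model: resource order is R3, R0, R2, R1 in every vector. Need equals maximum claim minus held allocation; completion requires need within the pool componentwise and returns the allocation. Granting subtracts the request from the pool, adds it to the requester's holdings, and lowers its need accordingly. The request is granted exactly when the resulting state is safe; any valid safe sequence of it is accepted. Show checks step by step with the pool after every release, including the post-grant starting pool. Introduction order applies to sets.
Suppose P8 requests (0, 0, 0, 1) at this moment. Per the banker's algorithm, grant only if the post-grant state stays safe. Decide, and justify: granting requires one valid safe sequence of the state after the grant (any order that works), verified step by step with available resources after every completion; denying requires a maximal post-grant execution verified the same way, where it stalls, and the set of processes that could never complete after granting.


DENY. Granting would leave the state unsafe.
Key observation: after P7, P1 the pool peaks at (3, 4, 3, 4), and each blocked process is short somewhere: P3 on R1; P8 on R3; P4 on R0.
On the post-grant state, P7, P1 is a maximal run — nothing extends it. Verifying each step:
  pool = (3, 1, 0, 0)
  P7 needs (3, 1, 0, 0) <= (3, 1, 0, 0) -> finishes; pool += (0, 2, 2, 3) = (3, 3, 2, 3)
  P1 needs (3, 3, 1, 3) <= (3, 3, 2, 3) -> finishes; pool += (0, 1, 1, 1) = (3, 4, 3, 4)
  P3 cannot run: need (1, 2, 1, 5) vs free (3, 4, 3, 4) (insufficient R1)
  P8 cannot run: need (4, 2, 0, 2) vs free (3, 4, 3, 4) (insufficient R3)
  P4 cannot run: need (1, 5, 2, 1) vs free (3, 4, 3, 4) (insufficient R0)
Had the request been granted, P3, P8 and P4 could never finish.


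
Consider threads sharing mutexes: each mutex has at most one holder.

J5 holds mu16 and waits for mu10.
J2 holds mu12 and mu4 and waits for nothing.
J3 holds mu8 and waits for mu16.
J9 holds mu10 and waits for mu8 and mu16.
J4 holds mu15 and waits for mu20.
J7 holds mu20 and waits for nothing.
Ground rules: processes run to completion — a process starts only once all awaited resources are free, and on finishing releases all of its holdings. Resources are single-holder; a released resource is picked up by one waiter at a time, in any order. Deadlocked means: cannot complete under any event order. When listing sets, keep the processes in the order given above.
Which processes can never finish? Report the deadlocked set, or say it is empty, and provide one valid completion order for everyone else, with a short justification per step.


Deadlocked: J5, J3 and J9.
Key observation: along J5 -> J9 -> J5, each member waits on what the next one holds — a deadlock; J3 is caught in further circular waits.
One completion order for the rest: J2, J7, J4.
Walking it through:
  run J2 (it waits on nothing); releases mu12 and mu4
  run J7 (it waits on nothing); releases mu20
  J4: everything it awaited (mu20) is free; runs, freeing mu15


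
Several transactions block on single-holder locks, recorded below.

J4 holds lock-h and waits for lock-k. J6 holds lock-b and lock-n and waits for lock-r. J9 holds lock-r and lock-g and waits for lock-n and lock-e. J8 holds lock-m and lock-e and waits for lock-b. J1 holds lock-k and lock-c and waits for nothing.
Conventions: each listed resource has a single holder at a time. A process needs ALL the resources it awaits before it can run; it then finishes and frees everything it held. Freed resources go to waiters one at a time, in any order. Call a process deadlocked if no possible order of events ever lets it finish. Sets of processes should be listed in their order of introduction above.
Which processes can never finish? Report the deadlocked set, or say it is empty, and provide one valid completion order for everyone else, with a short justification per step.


Deadlocked: J6, J9 and J8.
Key observation: nobody on the ring J6 -> J9 -> J6 can start until another member finishes, which never happens; J8 is caught in further circular waits.
A valid finishing order for the others: J1, J4.
Check, step by step:
  J1 waits on nothing -> runs at once and releases lock-k and lock-c
  run J4 (all its waits — lock-k — are resolved); releases lock-h


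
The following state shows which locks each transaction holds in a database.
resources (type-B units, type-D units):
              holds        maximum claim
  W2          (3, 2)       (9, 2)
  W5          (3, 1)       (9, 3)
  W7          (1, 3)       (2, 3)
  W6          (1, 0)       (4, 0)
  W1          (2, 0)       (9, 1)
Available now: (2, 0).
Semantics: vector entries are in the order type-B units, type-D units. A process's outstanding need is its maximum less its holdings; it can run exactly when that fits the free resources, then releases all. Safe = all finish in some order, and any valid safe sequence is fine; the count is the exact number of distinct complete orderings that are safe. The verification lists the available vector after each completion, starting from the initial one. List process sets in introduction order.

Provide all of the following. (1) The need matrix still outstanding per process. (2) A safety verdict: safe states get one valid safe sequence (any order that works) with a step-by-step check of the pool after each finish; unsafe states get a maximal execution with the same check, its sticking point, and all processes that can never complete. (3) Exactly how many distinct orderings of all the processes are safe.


(1) Remaining need (order type-B units, type-D units):
  W2: (6, 0)
  W5: (6, 2)
  W7: (1, 0)
  W6: (3, 0)
  W1: (7, 1)
(2) UNSAFE — no complete ordering exists.
Key observation: after W7, W6 complete, (4, 3) is the best the pool ever gets, yet each leftover process wants more type-B units.
The run W7, W6 cannot be extended any further. Step-by-step check:
  pool = (2, 0)
  W7 needs (1, 0) <= (2, 0) -> finishes; pool += (1, 3) = (3, 3)
  W6 needs (3, 0) <= (3, 3) -> finishes; pool += (1, 0) = (4, 3)
  W2 cannot run: need (6, 0) vs free (4, 3) (insufficient type-B units)
  W5 cannot run: need (6, 2) vs free (4, 3) (insufficient type-B units)
  W1 cannot run: need (7, 1) vs free (4, 3) (insufficient type-B units)
Permanently blocked: W2, W5 and W1.
(3) Precisely 0 of the possible complete orderings are safe sequences.


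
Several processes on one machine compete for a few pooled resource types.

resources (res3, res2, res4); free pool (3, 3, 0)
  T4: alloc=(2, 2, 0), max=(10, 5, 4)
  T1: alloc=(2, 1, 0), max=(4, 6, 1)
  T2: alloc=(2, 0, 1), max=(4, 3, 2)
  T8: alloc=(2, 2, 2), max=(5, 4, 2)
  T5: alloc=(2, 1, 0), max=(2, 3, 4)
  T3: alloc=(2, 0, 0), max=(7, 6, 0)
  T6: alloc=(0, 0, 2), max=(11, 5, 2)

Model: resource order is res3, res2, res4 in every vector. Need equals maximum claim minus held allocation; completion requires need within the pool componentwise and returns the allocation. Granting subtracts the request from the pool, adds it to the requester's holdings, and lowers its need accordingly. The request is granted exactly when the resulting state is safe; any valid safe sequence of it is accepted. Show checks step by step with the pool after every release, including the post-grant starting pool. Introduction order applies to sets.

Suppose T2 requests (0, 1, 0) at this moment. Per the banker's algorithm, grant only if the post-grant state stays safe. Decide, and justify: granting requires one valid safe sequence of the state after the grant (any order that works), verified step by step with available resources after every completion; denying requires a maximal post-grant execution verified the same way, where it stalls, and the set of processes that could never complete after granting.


GRANT. The post-grant state is safe; one safe sequence: T8, T2, T1, T3, T6, T4, T5.
Key observation: the grant leaves (3, 2, 0) free — enough for T8, whose release restarts the cascade.
Verifying the post-grant state step by step:
  pool = (3, 2, 0)
  T8: need (3, 2, 0) fits (3, 2, 0); releases (2, 2, 2), pool now (5, 4, 2)
  T2: need (2, 2, 1) fits (5, 4, 2); releases (2, 1, 1), pool now (7, 5, 3)
  T1: need (2, 5, 1) fits (7, 5, 3); releases (2, 1, 0), pool now (9, 6, 3)
  T3: need (5, 6, 0) fits (9, 6, 3); releases (2, 0, 0), pool now (11, 6, 3)
  T6: need (11, 5, 0) fits (11, 6, 3); releases (0, 0, 2), pool now (11, 6, 5)
  T4: need (8, 3, 4) fits (11, 6, 5); releases (2, 2, 0), pool now (13, 8, 5)
  T5: need (0, 2, 4) fits (13, 8, 5); releases (2, 1, 0), pool now (15, 9, 5)


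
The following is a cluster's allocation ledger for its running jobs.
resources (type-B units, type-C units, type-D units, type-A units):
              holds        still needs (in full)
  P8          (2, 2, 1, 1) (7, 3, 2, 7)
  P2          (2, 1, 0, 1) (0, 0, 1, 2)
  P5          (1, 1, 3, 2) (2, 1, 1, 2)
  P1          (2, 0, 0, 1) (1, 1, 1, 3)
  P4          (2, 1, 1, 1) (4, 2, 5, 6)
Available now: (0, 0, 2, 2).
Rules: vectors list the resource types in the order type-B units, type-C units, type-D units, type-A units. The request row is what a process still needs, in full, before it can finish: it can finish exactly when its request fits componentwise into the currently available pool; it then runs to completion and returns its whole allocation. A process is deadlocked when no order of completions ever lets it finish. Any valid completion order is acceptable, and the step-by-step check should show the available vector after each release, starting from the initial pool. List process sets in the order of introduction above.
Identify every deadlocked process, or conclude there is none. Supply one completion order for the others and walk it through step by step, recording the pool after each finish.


The deadlocked set is empty.
Key observation: the pool covers P2 at once, and every later process fits after earlier releases.
The rest can finish in the order P2, P1, P5, P4, P8. Check, step by step:
  pool = (0, 0, 2, 2)
  run P2 (needs (0, 0, 1, 2), free (0, 0, 2, 2)); after release of (2, 1, 0, 1) the pool is (2, 1, 2, 3)
  run P1 (needs (1, 1, 1, 3), free (2, 1, 2, 3)); after release of (2, 0, 0, 1) the pool is (4, 1, 2, 4)
  run P5 (needs (2, 1, 1, 2), free (4, 1, 2, 4)); after release of (1, 1, 3, 2) the pool is (5, 2, 5, 6)
  run P4 (needs (4, 2, 5, 6), free (5, 2, 5, 6)); after release of (2, 1, 1, 1) the pool is (7, 3, 6, 7)
  run P8 (needs (7, 3, 2, 7), free (7, 3, 6, 7)); after release of (2, 2, 1, 1) the pool is (9, 5, 7, 8)


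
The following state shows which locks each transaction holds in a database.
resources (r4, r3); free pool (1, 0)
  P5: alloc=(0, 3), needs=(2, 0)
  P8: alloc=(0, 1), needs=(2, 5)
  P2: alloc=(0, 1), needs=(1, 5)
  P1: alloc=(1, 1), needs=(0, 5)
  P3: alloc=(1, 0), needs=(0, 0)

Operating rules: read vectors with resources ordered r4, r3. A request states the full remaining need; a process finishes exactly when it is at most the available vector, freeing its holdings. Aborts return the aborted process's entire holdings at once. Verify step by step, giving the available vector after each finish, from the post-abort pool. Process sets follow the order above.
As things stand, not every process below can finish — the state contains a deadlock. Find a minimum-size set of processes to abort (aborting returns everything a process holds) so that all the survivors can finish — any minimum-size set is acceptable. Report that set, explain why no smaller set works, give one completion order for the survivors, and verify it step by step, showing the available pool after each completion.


Minimum abort set: P8 and P1.
Key observation: P2 had no path to completion before; after the abort of P8 and P1 ((1, 2) returned), step 3 is where it fits.
No one abort is enough; case by case: P5 alone leaves P8 blocked (short on r3); P8 alone leaves P2 blocked (short on r3); P2 alone leaves P8 blocked (short on r3); P1 alone leaves P8 blocked (short on r3); P3 alone leaves P8 blocked (short on r3).
The survivors complete as P3, P5, P2. Check, step by step (starting from the post-abort pool):
  pool = (2, 2)
  run P3 (needs (0, 0), free (2, 2)); after release of (1, 0) the pool is (3, 2)
  run P5 (needs (2, 0), free (3, 2)); after release of (0, 3) the pool is (3, 5)
  run P2 (needs (1, 5), free (3, 5)); after release of (0, 1) the pool is (3, 6)


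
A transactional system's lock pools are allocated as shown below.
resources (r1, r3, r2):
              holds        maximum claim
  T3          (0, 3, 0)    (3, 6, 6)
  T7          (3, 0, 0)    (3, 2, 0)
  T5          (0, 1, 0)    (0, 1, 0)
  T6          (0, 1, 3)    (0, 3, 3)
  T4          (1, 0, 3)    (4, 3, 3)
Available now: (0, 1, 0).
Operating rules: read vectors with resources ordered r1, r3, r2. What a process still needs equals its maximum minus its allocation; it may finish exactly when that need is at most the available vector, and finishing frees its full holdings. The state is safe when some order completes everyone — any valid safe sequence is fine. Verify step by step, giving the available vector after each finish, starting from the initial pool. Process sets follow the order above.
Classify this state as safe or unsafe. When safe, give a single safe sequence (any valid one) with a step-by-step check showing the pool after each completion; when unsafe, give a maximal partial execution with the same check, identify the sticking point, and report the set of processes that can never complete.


SAFE. One safe sequence: T5, T7, T6, T4, T3.
Key observation: T7 marks the first exact bind of the order: its need (0, 2, 0) fits the free (0, 2, 0) with zero slack on a requested resource.
Check, step by step:
  pool = (0, 1, 0)
  run T5 (needs (0, 0, 0), free (0, 1, 0)); after release of (0, 1, 0) the pool is (0, 2, 0)
  run T7 (needs (0, 2, 0), free (0, 2, 0)); after release of (3, 0, 0) the pool is (3, 2, 0)
  run T6 (needs (0, 2, 0), free (3, 2, 0)); after release of (0, 1, 3) the pool is (3, 3, 3)
  run T4 (needs (3, 3, 0), free (3, 3, 3)); after release of (1, 0, 3) the pool is (4, 3, 6)
  run T3 (needs (3, 3, 6), free (4, 3, 6)); after release of (0, 3, 0) the pool is (4, 6, 6)


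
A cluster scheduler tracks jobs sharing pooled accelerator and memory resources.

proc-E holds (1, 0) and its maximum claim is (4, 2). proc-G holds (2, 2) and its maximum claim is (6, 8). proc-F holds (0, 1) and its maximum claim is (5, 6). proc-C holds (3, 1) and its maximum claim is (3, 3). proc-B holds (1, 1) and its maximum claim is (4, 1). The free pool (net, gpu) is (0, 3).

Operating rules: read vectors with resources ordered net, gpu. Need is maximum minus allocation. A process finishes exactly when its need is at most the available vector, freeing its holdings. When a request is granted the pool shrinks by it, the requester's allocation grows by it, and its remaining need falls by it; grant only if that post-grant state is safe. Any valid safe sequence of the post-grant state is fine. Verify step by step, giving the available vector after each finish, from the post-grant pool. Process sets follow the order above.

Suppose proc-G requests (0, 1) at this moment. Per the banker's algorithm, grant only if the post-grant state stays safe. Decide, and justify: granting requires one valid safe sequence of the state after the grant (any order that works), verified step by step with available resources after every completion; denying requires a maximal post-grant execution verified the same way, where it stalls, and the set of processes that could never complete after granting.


DENY. Granting would leave the state unsafe.
Key observation: once proc-C, proc-E, proc-B finish, the pool peaks at (5, 4) — and every remaining process still needs more gpu than that.
On the post-grant state, proc-C, proc-E, proc-B is a maximal run — nothing extends it. Verifying each step:
  pool = (0, 2)
  proc-C needs (0, 2) <= (0, 2) -> finishes; pool += (3, 1) = (3, 3)
  proc-E needs (3, 2) <= (3, 3) -> finishes; pool += (1, 0) = (4, 3)
  proc-B needs (3, 0) <= (4, 3) -> finishes; pool += (1, 1) = (5, 4)
  blocked: proc-G wants (4, 5), pool (5, 4) — not enough gpu
  blocked: proc-F wants (5, 5), pool (5, 4) — not enough gpu
Post-grant, the permanently blocked set is proc-G and proc-F.


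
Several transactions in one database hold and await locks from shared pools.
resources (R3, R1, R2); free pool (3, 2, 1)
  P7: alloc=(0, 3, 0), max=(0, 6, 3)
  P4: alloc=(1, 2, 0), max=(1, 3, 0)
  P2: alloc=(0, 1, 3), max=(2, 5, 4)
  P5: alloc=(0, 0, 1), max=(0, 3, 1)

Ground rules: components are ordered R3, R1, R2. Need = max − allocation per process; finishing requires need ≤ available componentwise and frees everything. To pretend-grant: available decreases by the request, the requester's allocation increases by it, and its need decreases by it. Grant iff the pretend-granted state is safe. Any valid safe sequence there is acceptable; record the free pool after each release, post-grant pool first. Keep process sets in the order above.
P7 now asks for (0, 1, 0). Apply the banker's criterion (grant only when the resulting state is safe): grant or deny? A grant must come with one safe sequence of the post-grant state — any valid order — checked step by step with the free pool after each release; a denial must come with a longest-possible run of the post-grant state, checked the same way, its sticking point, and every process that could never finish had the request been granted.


DENY: after the grant no complete ordering would exist.
Key observation: after P4, P5 the pool peaks at (4, 3, 2), and each blocked process is short somewhere: P7 on R2; P2 on R1.
Pretend the grant happened; the run P4, P5 goes as far as possible. Check, step by step:
  pool = (3, 1, 1)
  P4 needs (0, 1, 0) <= (3, 1, 1) -> finishes; pool += (1, 2, 0) = (4, 3, 1)
  P5 needs (0, 3, 0) <= (4, 3, 1) -> finishes; pool += (0, 0, 1) = (4, 3, 2)
  P7 still needs (0, 2, 3) but only (4, 3, 2) is free — short on R2
  P2 still needs (2, 4, 1) but only (4, 3, 2) is free — short on R1
Had the request been granted, P7 and P2 could never finish.
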